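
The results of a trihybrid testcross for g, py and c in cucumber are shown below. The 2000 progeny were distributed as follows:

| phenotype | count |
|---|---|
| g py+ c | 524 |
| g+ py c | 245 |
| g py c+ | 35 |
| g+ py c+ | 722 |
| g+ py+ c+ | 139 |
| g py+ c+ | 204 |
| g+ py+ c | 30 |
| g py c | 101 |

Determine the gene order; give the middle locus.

The two most frequent reciprocal classes, g py+ c and g+ py c+, are the parental types, so the F1 was g py+ c / g+ py c+.
The two rarest classes, g+ py+ c and g py c+, are the double crossovers. Comparing them with the parentals, only the g allele has switched, so g is the middle locus and the order is c – g – py.

g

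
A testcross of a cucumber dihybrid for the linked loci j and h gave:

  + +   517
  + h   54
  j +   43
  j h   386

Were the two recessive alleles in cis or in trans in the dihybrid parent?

The two most frequent classes are + + (517) and j h (386); these are the parental (non-recombinant) types.
So the F1 carried + + on one chromosome and j h on the other — the recessive alleles are on the same chromosome (cis / coupling).

cis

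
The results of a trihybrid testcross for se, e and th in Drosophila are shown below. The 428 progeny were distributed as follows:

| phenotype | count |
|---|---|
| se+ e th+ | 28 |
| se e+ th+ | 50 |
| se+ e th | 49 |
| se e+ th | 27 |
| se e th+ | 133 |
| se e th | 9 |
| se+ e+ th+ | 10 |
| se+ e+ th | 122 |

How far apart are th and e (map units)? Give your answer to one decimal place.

27.6 map units

The two most frequent reciprocal classes, se e th+ and se+ e+ th, are the parental types, so the F1 was se e th+ / se+ e+ th.
The two rarest classes, se e th and se+ e+ th+, are the double crossovers. Comparing them with the parentals, only the th allele has switched, so th is the middle locus and the order is se – th – e.
Crossovers in the th–e interval produce the single-crossover classes se e+ th+ and se+ e th (50 + 49 = 99) plus the double crossovers (19).
RF(th–e) = (99 + 19) / 428 = 118/428 = 0.2757 → 27.6 map units.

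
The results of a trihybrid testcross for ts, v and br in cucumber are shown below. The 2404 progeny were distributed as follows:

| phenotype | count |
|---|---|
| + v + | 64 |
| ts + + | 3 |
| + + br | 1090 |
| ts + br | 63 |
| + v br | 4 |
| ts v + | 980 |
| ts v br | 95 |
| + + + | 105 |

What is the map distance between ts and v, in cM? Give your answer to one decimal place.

The two most frequent reciprocal classes, ts v + and + + br, are the parental types, so the F1 was ts v + / + + br.
The two rarest classes, ts + + and + v br, are the double crossovers. Comparing them with the parentals, only the v allele has switched, so v is the middle locus and the order is br – v – ts.
Crossovers in the v–ts interval produce the single-crossover classes + v + and ts + br (64 + 63 = 127) plus the double crossovers (7).
RF(v–ts) = (127 + 7) / 2404 = 134/2404 = 0.0557 → 5.6 cM.

5.6 cM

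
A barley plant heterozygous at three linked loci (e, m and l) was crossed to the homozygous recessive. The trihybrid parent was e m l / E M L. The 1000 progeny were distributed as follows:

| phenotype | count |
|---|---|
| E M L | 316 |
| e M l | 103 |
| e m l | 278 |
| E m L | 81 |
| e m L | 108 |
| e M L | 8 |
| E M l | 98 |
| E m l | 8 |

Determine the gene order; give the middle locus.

e

The two rarest classes, E m l and e M L, are the double crossovers. Comparing them with the parentals, only the e allele has switched, so e is the middle locus and the order is l – e – m.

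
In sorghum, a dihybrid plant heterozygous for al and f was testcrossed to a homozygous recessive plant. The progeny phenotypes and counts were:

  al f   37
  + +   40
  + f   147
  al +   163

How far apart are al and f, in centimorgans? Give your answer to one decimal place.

19.9 centimorgans

The two most frequent classes, + f (147) and al + (163), are the parental types, so the F1 was + f / al +.
The recombinant classes are + + and al f: 40 + 37 = 77.
Recombination frequency = 77/387 = 0.1990 ≈ 19.9%, i.e. 19.9 centimorgans.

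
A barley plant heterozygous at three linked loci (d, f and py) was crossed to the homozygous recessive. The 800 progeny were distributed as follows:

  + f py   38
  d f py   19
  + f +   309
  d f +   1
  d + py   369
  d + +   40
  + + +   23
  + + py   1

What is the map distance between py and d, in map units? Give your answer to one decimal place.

The two most frequent reciprocal classes, d + py and + f +, are the parental types, so the F1 was d + py / + f +.
The two rarest classes, + + py and d f +, are the double crossovers. Comparing them with the parentals, only the d allele has switched, so d is the middle locus and the order is f – d – py.
Crossovers in the d–py interval produce the single-crossover classes d + + and + f py (40 + 38 = 78) plus the double crossovers (2).
RF(d–py) = (78 + 2) / 800 = 80/800 = 0.1000 → 10.0 map units.

10.0 map units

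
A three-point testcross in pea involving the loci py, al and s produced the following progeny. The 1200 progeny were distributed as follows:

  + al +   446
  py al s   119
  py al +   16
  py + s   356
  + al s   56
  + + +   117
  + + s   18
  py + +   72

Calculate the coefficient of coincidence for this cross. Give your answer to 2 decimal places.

0.93

The two most frequent reciprocal classes, py + s and + al +, are the parental types, so the F1 was py + s / + al +.
The two rarest classes, + + s and py al +, are the double crossovers. Comparing them with the parentals, only the py allele has switched, so py is the middle locus and the order is al – py – s.
al–py: (236 + 34)/1200 = 0.2250; py–s: (128 + 34)/1200 = 0.1350.
Expected DCO frequency = 0.2250 × 0.1350 ≈ 0.03038; observed = 34/1200 ≈ 0.02833.
Coefficient of coincidence = 0.02833/0.03038 ≈ 0.93.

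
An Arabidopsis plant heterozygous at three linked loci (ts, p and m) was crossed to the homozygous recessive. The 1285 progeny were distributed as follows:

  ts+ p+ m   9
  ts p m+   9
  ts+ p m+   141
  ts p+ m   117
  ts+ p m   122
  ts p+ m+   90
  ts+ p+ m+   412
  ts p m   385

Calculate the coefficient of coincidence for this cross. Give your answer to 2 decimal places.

The two most frequent reciprocal classes, ts+ p+ m+ and ts p m, are the parental types, so the F1 was ts+ p+ m+ / ts p m.
The two rarest classes, ts+ p+ m and ts p m+, are the double crossovers. Comparing them with the parentals, only the m allele has switched, so m is the middle locus and the order is p – m – ts.
p–m: (258 + 18)/1285 = 0.2148; m–ts: (212 + 18)/1285 = 0.1790.
Expected DCO frequency = 0.2148 × 0.1790 ≈ 0.03845; observed = 18/1285 ≈ 0.01401.
Coefficient of coincidence = 0.01401/0.03845 ≈ 0.36.

0.36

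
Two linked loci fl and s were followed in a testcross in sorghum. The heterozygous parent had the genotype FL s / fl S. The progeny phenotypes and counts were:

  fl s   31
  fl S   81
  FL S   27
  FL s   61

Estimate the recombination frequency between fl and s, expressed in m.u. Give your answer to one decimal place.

29.0 m.u.

The recombinant classes are FL S and fl s: 27 + 31 = 58.
Recombination frequency = 58/200 = 0.2900 ≈ 29.0%, i.e. 29.0 m.u.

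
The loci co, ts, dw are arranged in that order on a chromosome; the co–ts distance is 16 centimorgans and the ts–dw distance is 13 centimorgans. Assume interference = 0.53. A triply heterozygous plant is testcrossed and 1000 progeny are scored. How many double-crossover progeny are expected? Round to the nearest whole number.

Map distances give recombination frequencies of 0.160 and 0.130 for the two intervals.
With interference 0.53 (so coincidence = 0.47), expected double-crossover frequency = 0.160 × 0.130 × 0.47 = 0.00978.
Expected number = 0.00978 × 1000 = 9.78 ≈ 10.

10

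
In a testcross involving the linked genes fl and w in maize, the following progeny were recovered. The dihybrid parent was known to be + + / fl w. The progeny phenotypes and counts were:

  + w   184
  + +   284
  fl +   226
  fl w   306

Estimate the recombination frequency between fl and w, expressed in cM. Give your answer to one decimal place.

41.0 cM

The recombinant classes are + w and fl +: 184 + 226 = 410.
Recombination frequency = 410/1000 = 0.4100 ≈ 41.0%, i.e. 41.0 cM.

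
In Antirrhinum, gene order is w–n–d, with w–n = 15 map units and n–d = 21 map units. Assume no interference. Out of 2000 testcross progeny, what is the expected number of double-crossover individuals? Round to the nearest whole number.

63

Map distances give recombination frequencies of 0.150 and 0.210 for the two intervals.
With no interference, expected double-crossover frequency = 0.150 × 0.210 = 0.03150.
Expected number = 0.03150 × 2000 = 63.00 ≈ 63.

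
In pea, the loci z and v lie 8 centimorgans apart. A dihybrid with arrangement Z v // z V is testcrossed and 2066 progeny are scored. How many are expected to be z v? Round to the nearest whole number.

A map distance of 8 centimorgans corresponds to a recombination frequency of 0.080.
The F1 is Z v / z V, so z v is a recombinant gamete class with expected frequency r/2 = 0.080/2 = 0.0400.
Expected number = 0.0400 × 2066 = 82.64 ≈ 83.

83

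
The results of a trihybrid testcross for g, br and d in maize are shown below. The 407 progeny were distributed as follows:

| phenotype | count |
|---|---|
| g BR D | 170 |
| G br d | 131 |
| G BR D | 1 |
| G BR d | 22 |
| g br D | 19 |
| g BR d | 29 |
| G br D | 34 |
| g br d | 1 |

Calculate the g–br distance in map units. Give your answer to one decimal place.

10.6 map units

The two most frequent reciprocal classes, G br d and g BR D, are the parental types, so the F1 was G br d / g BR D.
The two rarest classes, g br d and G BR D, are the double crossovers. Comparing them with the parentals, only the g allele has switched, so g is the middle locus and the order is br – g – d.
Crossovers in the br–g interval produce the single-crossover classes G BR d and g br D (22 + 19 = 41) plus the double crossovers (2).
RF(br–g) = (41 + 2) / 407 = 43/407 = 0.1057 → 10.6 map units.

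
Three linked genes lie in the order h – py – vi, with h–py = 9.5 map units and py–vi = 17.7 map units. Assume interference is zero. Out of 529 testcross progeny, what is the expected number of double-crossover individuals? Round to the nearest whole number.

9

Map distances give recombination frequencies of 0.095 and 0.177 for the two intervals.
With no interference, expected double-crossover frequency = 0.095 × 0.177 = 0.01682.
Expected number = 0.01682 × 529 = 8.90 ≈ 9.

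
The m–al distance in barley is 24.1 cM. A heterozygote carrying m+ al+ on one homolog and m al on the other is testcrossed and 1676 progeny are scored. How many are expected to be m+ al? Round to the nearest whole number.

202

A map distance of 24.1 cM corresponds to a recombination frequency of 0.241.
The F1 is m+ al+ / m al, so m+ al is a recombinant gamete class with expected frequency r/2 = 0.241/2 = 0.1205.
Expected number = 0.1205 × 1676 = 201.96 ≈ 202.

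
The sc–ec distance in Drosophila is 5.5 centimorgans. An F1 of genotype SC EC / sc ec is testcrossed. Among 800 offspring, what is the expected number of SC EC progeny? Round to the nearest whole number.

A map distance of 5.5 centimorgans corresponds to a recombination frequency of 0.055.
The F1 is SC EC / sc ec, so SC EC is a parental gamete class with expected frequency (1 − r)/2 = 0.945/2 = 0.4725.
Expected number = 0.4725 × 800 = 378.00 ≈ 378.

378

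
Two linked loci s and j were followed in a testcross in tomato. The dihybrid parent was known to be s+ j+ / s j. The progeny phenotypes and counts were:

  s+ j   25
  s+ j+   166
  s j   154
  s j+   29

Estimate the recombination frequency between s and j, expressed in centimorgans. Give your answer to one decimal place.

The recombinant classes are s+ j and s j+: 25 + 29 = 54.
Recombination frequency = 54/374 = 0.1444 ≈ 14.4%, i.e. 14.4 centimorgans.

14.4 centimorgans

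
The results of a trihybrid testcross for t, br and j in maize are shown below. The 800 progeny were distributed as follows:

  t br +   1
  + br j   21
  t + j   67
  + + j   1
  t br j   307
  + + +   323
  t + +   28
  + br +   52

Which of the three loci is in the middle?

j

The two most frequent reciprocal classes, + + + and t br j, are the parental types, so the F1 was + + + / t br j.
The two rarest classes, + + j and t br +, are the double crossovers. Comparing them with the parentals, only the j allele has switched, so j is the middle locus and the order is t – j – br.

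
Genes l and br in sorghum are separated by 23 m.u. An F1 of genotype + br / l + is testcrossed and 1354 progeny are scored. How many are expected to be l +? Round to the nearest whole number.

521

A map distance of 23 m.u. corresponds to a recombination frequency of 0.230.
The F1 is + br / l +, so l + is a parental gamete class with expected frequency (1 − r)/2 = 0.770/2 = 0.3850.
Expected number = 0.3850 × 1354 = 521.29 ≈ 521.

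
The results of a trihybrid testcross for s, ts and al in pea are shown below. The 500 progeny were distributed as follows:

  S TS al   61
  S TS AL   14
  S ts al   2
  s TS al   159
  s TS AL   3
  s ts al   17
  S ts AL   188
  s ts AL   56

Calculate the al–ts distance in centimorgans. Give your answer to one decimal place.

The two most frequent reciprocal classes, s TS al and S ts AL, are the parental types, so the F1 was s TS al / S ts AL.
The two rarest classes, s TS AL and S ts al, are the double crossovers. Comparing them with the parentals, only the al allele has switched, so al is the middle locus and the order is s – al – ts.
Crossovers in the al–ts interval produce the single-crossover classes s ts al and S TS AL (17 + 14 = 31) plus the double crossovers (5).
RF(al–ts) = (31 + 5) / 500 = 36/500 = 0.0720 → 7.2 centimorgans.

7.2 centimorgans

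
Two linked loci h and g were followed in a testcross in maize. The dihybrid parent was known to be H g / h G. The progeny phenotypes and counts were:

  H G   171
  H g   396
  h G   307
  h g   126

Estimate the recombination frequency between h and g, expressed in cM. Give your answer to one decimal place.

29.7 cM

The recombinant classes are H G and h g: 171 + 126 = 297.
Recombination frequency = 297/1000 = 0.2970 ≈ 29.7%, i.e. 29.7 cM.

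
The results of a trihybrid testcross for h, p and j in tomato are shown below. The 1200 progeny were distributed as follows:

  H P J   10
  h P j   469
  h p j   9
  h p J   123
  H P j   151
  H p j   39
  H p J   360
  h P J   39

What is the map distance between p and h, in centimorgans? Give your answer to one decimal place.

The two most frequent reciprocal classes, h P j and H p J, are the parental types, so the F1 was h P j / H p J.
The two rarest classes, h p j and H P J, are the double crossovers. Comparing them with the parentals, only the p allele has switched, so p is the middle locus and the order is j – p – h.
Crossovers in the p–h interval produce the single-crossover classes H P j and h p J (151 + 123 = 274) plus the double crossovers (19).
RF(p–h) = (274 + 19) / 1200 = 293/1200 = 0.2442 → 24.4 centimorgans.

24.4 centimorgans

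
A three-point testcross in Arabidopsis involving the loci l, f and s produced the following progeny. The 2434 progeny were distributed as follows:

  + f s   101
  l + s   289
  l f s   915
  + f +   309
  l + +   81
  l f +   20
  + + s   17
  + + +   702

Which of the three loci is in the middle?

The two most frequent reciprocal classes, + + + and l f s, are the parental types, so the F1 was + + + / l f s.
The two rarest classes, + + s and l f +, are the double crossovers. Comparing them with the parentals, only the s allele has switched, so s is the middle locus and the order is l – s – f.

s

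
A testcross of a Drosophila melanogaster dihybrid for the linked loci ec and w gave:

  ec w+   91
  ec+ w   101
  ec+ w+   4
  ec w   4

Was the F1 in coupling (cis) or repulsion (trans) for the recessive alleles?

The two most frequent classes are ec+ w (101) and ec w+ (91); these are the parental (non-recombinant) types.
So the F1 carried ec+ w on one chromosome and ec w+ on the other — the recessive alleles are on opposite chromosomes (trans / repulsion).

trans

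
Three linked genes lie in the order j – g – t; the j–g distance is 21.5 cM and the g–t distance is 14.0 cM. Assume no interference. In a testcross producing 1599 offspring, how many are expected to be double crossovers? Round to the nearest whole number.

48

Map distances give recombination frequencies of 0.215 and 0.140 for the two intervals.
With no interference, expected double-crossover frequency = 0.215 × 0.140 = 0.03010.
Expected number = 0.03010 × 1599 = 48.13 ≈ 48.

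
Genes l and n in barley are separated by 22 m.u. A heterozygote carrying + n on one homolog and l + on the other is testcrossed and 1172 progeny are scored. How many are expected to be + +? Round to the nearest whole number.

129

A map distance of 22 m.u. corresponds to a recombination frequency of 0.220.
The F1 is + n / l +, so + + is a recombinant gamete class with expected frequency r/2 = 0.220/2 = 0.1100.
Expected number = 0.1100 × 1172 = 128.92 ≈ 129.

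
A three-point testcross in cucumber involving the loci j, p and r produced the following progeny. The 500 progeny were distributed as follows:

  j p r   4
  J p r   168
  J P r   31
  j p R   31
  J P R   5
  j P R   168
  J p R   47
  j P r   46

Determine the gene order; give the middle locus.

The two most frequent reciprocal classes, J p r and j P R, are the parental types, so the F1 was J p r / j P R.
The two rarest classes, j p r and J P R, are the double crossovers. Comparing them with the parentals, only the j allele has switched, so j is the middle locus and the order is p – j – r.

j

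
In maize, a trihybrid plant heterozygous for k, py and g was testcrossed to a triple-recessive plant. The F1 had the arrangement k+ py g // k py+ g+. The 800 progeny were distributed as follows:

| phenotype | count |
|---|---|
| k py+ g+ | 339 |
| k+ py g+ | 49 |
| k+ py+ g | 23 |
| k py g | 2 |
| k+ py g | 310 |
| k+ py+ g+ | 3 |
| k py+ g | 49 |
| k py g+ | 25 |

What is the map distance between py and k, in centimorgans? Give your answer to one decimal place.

6.6 centimorgans

The two rarest classes, k py g and k+ py+ g+, are the double crossovers. Comparing them with the parentals, only the k allele has switched, so k is the middle locus and the order is py – k – g.
Crossovers in the py–k interval produce the single-crossover classes k+ py+ g and k py g+ (23 + 25 = 48) plus the double crossovers (5).
RF(py–k) = (48 + 5) / 800 = 53/800 = 0.0663 → 6.6 centimorgans.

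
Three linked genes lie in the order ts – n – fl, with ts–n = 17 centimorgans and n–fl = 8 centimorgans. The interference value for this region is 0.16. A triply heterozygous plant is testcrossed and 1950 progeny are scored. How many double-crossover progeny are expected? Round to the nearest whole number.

Map distances give recombination frequencies of 0.170 and 0.080 for the two intervals.
With interference 0.16 (so coincidence = 0.84), expected double-crossover frequency = 0.170 × 0.080 × 0.84 = 0.01142.
Expected number = 0.01142 × 1950 = 22.28 ≈ 22.

22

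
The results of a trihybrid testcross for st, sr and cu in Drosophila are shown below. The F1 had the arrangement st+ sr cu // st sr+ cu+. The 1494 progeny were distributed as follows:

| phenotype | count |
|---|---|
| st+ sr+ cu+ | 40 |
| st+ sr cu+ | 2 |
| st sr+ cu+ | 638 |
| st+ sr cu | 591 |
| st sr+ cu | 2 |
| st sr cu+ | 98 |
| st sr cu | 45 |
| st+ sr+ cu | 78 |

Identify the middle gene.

cu

The two rarest classes, st+ sr cu+ and st sr+ cu, are the double crossovers. Comparing them with the parentals, only the cu allele has switched, so cu is the middle locus and the order is st – cu – sr.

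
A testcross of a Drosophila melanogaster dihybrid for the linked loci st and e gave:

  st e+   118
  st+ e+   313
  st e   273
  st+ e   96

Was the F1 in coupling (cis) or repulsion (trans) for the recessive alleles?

cis

The two most frequent classes are st+ e+ (313) and st e (273); these are the parental (non-recombinant) types.
So the F1 carried st+ e+ on one chromosome and st e on the other — the recessive alleles are on the same chromosome (cis / coupling).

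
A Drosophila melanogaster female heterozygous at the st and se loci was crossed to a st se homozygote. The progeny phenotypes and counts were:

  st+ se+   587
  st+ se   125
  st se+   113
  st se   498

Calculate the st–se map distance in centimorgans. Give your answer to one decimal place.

The two most frequent classes, st+ se+ (587) and st se (498), are the parental types, so the F1 was st+ se+ / st se.
The recombinant classes are st+ se and st se+: 125 + 113 = 238.
Recombination frequency = 238/1323 = 0.1799 ≈ 18.0%, i.e. 18.0 centimorgans.

18.0 centimorgans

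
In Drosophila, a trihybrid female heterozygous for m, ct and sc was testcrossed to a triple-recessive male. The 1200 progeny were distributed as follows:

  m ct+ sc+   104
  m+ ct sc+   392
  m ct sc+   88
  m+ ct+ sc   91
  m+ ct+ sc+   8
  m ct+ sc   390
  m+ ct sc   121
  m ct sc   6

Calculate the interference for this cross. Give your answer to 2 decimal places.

The two most frequent reciprocal classes, m+ ct sc+ and m ct+ sc, are the parental types, so the F1 was m+ ct sc+ / m ct+ sc.
The two rarest classes, m+ ct+ sc+ and m ct sc, are the double crossovers. Comparing them with the parentals, only the ct allele has switched, so ct is the middle locus and the order is sc – ct – m.
sc–ct: (225 + 14)/1200 = 0.1992; ct–m: (179 + 14)/1200 = 0.1608.
Expected DCO frequency = 0.1992 × 0.1608 ≈ 0.03203; observed = 14/1200 ≈ 0.01167.
Coefficient of coincidence = 0.01167/0.03203 ≈ 0.36; interference = 1 − 0.36 = 0.64.

0.64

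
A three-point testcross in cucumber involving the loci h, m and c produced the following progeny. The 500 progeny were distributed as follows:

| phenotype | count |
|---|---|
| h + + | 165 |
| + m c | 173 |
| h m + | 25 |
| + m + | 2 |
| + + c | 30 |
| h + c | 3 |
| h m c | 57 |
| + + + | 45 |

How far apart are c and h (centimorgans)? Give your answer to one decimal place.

The two most frequent reciprocal classes, h + + and + m c, are the parental types, so the F1 was h + + / + m c.
The two rarest classes, h + c and + m +, are the double crossovers. Comparing them with the parentals, only the c allele has switched, so c is the middle locus and the order is m – c – h.
Crossovers in the c–h interval produce the single-crossover classes + + + and h m c (45 + 57 = 102) plus the double crossovers (5).
RF(c–h) = (102 + 5) / 500 = 107/500 = 0.2140 → 21.4 centimorgans.

21.4 centimorgans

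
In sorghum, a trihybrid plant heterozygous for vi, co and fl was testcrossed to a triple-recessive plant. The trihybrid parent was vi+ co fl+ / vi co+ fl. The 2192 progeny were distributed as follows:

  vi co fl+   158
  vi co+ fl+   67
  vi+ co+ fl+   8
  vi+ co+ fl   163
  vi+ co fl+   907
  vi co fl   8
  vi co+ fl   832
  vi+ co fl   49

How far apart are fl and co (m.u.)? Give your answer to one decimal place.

6.0 m.u.

The two rarest classes, vi+ co+ fl+ and vi co fl, are the double crossovers. Comparing them with the parentals, only the co allele has switched, so co is the middle locus and the order is fl – co – vi.
Crossovers in the fl–co interval produce the single-crossover classes vi+ co fl and vi co+ fl+ (49 + 67 = 116) plus the double crossovers (16).
RF(fl–co) = (116 + 16) / 2192 = 132/2192 = 0.0602 → 6.0 m.u.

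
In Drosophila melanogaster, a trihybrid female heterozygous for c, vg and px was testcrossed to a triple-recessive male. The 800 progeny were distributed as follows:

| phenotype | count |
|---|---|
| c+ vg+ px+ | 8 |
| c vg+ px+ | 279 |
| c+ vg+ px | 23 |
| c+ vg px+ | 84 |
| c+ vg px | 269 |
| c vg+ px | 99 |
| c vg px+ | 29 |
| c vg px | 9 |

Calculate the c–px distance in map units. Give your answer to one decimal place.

25.0 map units

The two most frequent reciprocal classes, c vg+ px+ and c+ vg px, are the parental types, so the F1 was c vg+ px+ / c+ vg px.
The two rarest classes, c+ vg+ px+ and c vg px, are the double crossovers. Comparing them with the parentals, only the c allele has switched, so c is the middle locus and the order is vg – c – px.
Crossovers in the c–px interval produce the single-crossover classes c vg+ px and c+ vg px+ (99 + 84 = 183) plus the double crossovers (17).
RF(c–px) = (183 + 17) / 800 = 200/800 = 0.2500 → 25.0 map units.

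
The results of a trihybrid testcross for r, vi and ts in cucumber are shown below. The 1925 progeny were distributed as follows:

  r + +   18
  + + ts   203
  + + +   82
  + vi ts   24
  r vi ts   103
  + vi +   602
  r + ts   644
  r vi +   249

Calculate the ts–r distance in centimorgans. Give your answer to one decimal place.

The two most frequent reciprocal classes, r + ts and + vi +, are the parental types, so the F1 was r + ts / + vi +.
The two rarest classes, r + + and + vi ts, are the double crossovers. Comparing them with the parentals, only the ts allele has switched, so ts is the middle locus and the order is r – ts – vi.
Crossovers in the r–ts interval produce the single-crossover classes + + ts and r vi + (203 + 249 = 452) plus the double crossovers (42).
RF(r–ts) = (452 + 42) / 1925 = 494/1925 = 0.2566 → 25.7 centimorgans.

25.7 centimorgans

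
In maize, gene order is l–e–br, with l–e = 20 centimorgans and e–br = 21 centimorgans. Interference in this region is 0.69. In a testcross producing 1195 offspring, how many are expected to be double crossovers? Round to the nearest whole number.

Map distances give recombination frequencies of 0.200 and 0.210 for the two intervals.
With interference 0.69 (so coincidence = 0.31), expected double-crossover frequency = 0.200 × 0.210 × 0.31 = 0.01302.
Expected number = 0.01302 × 1195 = 15.56 ≈ 16.

16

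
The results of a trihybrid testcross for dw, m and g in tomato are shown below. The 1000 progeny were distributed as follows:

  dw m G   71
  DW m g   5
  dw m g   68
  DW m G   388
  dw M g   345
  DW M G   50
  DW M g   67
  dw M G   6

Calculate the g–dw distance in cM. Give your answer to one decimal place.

The two most frequent reciprocal classes, dw M g and DW m G, are the parental types, so the F1 was dw M g / DW m G.
The two rarest classes, dw M G and DW m g, are the double crossovers. Comparing them with the parentals, only the g allele has switched, so g is the middle locus and the order is m – g – dw.
Crossovers in the g–dw interval produce the single-crossover classes DW M g and dw m G (67 + 71 = 138) plus the double crossovers (11).
RF(g–dw) = (138 + 11) / 1000 = 149/1000 = 0.1490 → 14.9 cM.

14.9 cM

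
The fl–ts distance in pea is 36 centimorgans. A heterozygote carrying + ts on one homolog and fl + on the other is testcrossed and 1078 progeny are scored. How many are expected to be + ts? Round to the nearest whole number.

A map distance of 36 centimorgans corresponds to a recombination frequency of 0.360.
The F1 is + ts / fl +, so + ts is a parental gamete class with expected frequency (1 − r)/2 = 0.640/2 = 0.3200.
Expected number = 0.3200 × 1078 = 344.96 ≈ 345.

345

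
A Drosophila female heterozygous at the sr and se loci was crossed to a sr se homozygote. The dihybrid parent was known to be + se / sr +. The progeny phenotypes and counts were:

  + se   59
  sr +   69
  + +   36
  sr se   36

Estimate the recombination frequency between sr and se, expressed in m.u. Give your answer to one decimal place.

36.0 m.u.

The recombinant classes are + + and sr se: 36 + 36 = 72.
Recombination frequency = 72/200 = 0.3600 ≈ 36.0%, i.e. 36.0 m.u.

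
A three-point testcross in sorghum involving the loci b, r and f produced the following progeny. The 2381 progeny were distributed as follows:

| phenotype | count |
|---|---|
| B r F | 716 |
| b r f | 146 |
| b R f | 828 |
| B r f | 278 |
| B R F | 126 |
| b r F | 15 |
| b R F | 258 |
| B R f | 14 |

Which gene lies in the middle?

The two most frequent reciprocal classes, b R f and B r F, are the parental types, so the F1 was b R f / B r F.
The two rarest classes, B R f and b r F, are the double crossovers. Comparing them with the parentals, only the b allele has switched, so b is the middle locus and the order is f – b – r.

b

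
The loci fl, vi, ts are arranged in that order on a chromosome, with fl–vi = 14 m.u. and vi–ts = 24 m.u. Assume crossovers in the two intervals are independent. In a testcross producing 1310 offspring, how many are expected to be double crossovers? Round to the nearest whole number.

44

Map distances give recombination frequencies of 0.140 and 0.240 for the two intervals.
With no interference, expected double-crossover frequency = 0.140 × 0.240 = 0.03360.
Expected number = 0.03360 × 1310 = 44.02 ≈ 44.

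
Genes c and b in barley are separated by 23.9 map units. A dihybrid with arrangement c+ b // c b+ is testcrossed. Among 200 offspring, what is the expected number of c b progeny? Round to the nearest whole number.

24

A map distance of 23.9 map units corresponds to a recombination frequency of 0.239.
The F1 is c+ b / c b+, so c b is a recombinant gamete class with expected frequency r/2 = 0.239/2 = 0.1195.
Expected number = 0.1195 × 200 = 23.90 ≈ 24.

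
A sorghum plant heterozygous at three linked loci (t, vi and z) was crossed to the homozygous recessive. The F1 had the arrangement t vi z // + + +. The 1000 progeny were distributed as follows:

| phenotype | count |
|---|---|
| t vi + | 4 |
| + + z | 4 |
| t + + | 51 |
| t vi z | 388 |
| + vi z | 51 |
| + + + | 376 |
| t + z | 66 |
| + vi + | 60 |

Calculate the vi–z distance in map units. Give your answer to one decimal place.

13.4 map units

The two rarest classes, t vi + and + + z, are the double crossovers. Comparing them with the parentals, only the z allele has switched, so z is the middle locus and the order is t – z – vi.
Crossovers in the z–vi interval produce the single-crossover classes t + z and + vi + (66 + 60 = 126) plus the double crossovers (8).
RF(z–vi) = (126 + 8) / 1000 = 134/1000 = 0.1340 → 13.4 map units.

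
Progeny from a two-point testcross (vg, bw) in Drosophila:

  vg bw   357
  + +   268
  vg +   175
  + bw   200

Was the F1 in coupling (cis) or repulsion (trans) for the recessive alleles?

The two most frequent classes are + + (268) and vg bw (357); these are the parental (non-recombinant) types.
So the F1 carried + + on one chromosome and vg bw on the other — the recessive alleles are on the same chromosome (cis / coupling).

cis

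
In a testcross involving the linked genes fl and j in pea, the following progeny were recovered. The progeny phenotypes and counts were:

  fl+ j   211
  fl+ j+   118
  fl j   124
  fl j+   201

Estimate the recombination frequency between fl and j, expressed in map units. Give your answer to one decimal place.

37.0 map units

The two most frequent classes, fl+ j (211) and fl j+ (201), are the parental types, so the F1 was fl+ j / fl j+.
The recombinant classes are fl+ j+ and fl j: 118 + 124 = 242.
Recombination frequency = 242/654 = 0.3700 ≈ 37.0%, i.e. 37.0 map units.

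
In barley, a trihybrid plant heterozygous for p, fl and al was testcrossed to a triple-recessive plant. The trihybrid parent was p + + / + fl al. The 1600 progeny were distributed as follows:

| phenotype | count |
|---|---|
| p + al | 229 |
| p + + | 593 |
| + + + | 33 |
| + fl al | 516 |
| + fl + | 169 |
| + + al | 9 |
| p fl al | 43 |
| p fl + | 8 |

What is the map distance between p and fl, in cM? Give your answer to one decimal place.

The two rarest classes, p fl + and + + al, are the double crossovers. Comparing them with the parentals, only the fl allele has switched, so fl is the middle locus and the order is al – fl – p.
Crossovers in the fl–p interval produce the single-crossover classes + + + and p fl al (33 + 43 = 76) plus the double crossovers (17).
RF(fl–p) = (76 + 17) / 1600 = 93/1600 = 0.0581 → 5.8 cM.

5.8 cM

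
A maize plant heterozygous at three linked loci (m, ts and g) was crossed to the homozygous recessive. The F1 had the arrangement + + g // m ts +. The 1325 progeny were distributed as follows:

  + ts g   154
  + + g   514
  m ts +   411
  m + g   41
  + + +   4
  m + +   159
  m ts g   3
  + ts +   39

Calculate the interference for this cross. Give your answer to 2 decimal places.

The two rarest classes, + + + and m ts g, are the double crossovers. Comparing them with the parentals, only the g allele has switched, so g is the middle locus and the order is m – g – ts.
m–g: (80 + 7)/1325 = 0.0657; g–ts: (313 + 7)/1325 = 0.2415.
Expected DCO frequency = 0.0657 × 0.2415 ≈ 0.01587; observed = 7/1325 ≈ 0.00528.
Coefficient of coincidence = 0.00528/0.01587 ≈ 0.33; interference = 1 − 0.33 = 0.67.

0.67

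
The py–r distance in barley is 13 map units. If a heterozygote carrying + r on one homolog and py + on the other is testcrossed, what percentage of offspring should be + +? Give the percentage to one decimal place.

6.5%

A map distance of 13 map units corresponds to a recombination frequency of 0.130.
The F1 is + r / py +, so + + is a recombinant gamete class with expected frequency r/2 = 0.130/2 = 0.0650.
That is 0.0650 = 6.5% of the progeny.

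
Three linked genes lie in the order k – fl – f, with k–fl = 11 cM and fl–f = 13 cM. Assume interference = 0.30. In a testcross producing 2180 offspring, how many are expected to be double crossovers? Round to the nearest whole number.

Map distances give recombination frequencies of 0.110 and 0.130 for the two intervals.
With interference 0.30 (so coincidence = 0.70), expected double-crossover frequency = 0.110 × 0.130 × 0.70 = 0.01001.
Expected number = 0.01001 × 2180 = 21.82 ≈ 22.

22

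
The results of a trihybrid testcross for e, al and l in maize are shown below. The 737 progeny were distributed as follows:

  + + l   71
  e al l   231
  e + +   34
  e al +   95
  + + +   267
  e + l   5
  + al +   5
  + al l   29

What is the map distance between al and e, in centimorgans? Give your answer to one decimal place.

9.9 centimorgans

The two most frequent reciprocal classes, e al l and + + +, are the parental types, so the F1 was e al l / + + +.
The two rarest classes, e + l and + al +, are the double crossovers. Comparing them with the parentals, only the al allele has switched, so al is the middle locus and the order is e – al – l.
Crossovers in the e–al interval produce the single-crossover classes + al l and e + + (29 + 34 = 63) plus the double crossovers (10).
RF(e–al) = (63 + 10) / 737 = 73/737 = 0.0991 → 9.9 centimorgans.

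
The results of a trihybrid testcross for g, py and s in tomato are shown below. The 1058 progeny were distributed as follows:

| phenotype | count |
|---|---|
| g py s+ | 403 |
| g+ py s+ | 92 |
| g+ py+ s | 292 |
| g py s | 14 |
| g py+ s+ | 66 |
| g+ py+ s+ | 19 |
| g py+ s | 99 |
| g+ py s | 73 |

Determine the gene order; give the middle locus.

The two most frequent reciprocal classes, g py s+ and g+ py+ s, are the parental types, so the F1 was g py s+ / g+ py+ s.
The two rarest classes, g py s and g+ py+ s+, are the double crossovers. Comparing them with the parentals, only the s allele has switched, so s is the middle locus and the order is g – s – py.

s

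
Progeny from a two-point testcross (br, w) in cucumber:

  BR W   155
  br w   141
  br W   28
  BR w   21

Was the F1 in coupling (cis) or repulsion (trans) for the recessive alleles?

cis

The two most frequent classes are BR W (155) and br w (141); these are the parental (non-recombinant) types.
So the F1 carried BR W on one chromosome and br w on the other — the recessive alleles are on the same chromosome (cis / coupling).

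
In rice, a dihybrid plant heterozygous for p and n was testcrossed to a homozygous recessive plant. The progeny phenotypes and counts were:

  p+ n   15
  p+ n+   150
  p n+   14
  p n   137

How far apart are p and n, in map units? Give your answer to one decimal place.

The two most frequent classes, p+ n+ (150) and p n (137), are the parental types, so the F1 was p+ n+ / p n.
The recombinant classes are p+ n and p n+: 15 + 14 = 29.
Recombination frequency = 29/316 = 0.0918 ≈ 9.2%, i.e. 9.2 map units.

9.2 map units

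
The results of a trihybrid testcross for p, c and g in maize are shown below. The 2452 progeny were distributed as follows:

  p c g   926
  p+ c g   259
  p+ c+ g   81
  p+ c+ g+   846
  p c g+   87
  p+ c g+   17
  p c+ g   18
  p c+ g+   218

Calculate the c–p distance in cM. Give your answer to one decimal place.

The two most frequent reciprocal classes, p c g and p+ c+ g+, are the parental types, so the F1 was p c g / p+ c+ g+.
The two rarest classes, p c+ g and p+ c g+, are the double crossovers. Comparing them with the parentals, only the c allele has switched, so c is the middle locus and the order is g – c – p.
Crossovers in the c–p interval produce the single-crossover classes p+ c g and p c+ g+ (259 + 218 = 477) plus the double crossovers (35).
RF(c–p) = (477 + 35) / 2452 = 512/2452 = 0.2088 → 20.9 cM.

20.9 cM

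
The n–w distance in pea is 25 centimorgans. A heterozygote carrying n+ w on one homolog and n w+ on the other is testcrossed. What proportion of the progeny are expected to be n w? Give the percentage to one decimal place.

A map distance of 25 centimorgans corresponds to a recombination frequency of 0.250.
The F1 is n+ w / n w+, so n w is a recombinant gamete class with expected frequency r/2 = 0.250/2 = 0.1250.
That is 0.1250 = 12.5% of the progeny.

12.5%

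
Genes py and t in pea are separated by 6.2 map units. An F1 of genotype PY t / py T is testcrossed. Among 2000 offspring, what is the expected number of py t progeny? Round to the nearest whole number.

62

A map distance of 6.2 map units corresponds to a recombination frequency of 0.062.
The F1 is PY t / py T, so py t is a recombinant gamete class with expected frequency r/2 = 0.062/2 = 0.0310.
Expected number = 0.0310 × 2000 = 62.00 ≈ 62.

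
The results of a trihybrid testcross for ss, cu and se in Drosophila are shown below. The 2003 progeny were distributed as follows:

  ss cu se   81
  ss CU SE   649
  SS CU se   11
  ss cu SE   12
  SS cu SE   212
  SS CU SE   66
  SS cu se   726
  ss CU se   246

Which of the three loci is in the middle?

cu

The two most frequent reciprocal classes, SS cu se and ss CU SE, are the parental types, so the F1 was SS cu se / ss CU SE.
The two rarest classes, SS CU se and ss cu SE, are the double crossovers. Comparing them with the parentals, only the cu allele has switched, so cu is the middle locus and the order is se – cu – ss.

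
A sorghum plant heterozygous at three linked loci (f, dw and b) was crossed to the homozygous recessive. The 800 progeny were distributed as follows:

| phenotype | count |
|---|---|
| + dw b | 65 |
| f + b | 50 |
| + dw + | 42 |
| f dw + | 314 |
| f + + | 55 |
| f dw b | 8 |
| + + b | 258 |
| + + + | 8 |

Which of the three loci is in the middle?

b

The two most frequent reciprocal classes, + + b and f dw +, are the parental types, so the F1 was + + b / f dw +.
The two rarest classes, + + + and f dw b, are the double crossovers. Comparing them with the parentals, only the b allele has switched, so b is the middle locus and the order is f – b – dw.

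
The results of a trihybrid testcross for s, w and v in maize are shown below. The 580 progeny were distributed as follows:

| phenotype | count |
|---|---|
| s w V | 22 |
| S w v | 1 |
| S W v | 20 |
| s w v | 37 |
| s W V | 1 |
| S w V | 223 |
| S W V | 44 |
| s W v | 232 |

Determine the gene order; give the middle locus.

The two most frequent reciprocal classes, S w V and s W v, are the parental types, so the F1 was S w V / s W v.
The two rarest classes, S w v and s W V, are the double crossovers. Comparing them with the parentals, only the v allele has switched, so v is the middle locus and the order is w – v – s.

v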